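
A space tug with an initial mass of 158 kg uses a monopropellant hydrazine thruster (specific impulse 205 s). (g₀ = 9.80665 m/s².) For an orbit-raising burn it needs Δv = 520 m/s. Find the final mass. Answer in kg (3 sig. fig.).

v_e = Isp · g₀ = 205 × 9.80665 = 2010.4 m/s.
m₀/m_f = exp(Δv / v_e) = exp(520 / 2010.4) = exp(0.2587) = 1.2952.
m_f = m₀ / 1.2952 = 158 / 1.2952 = 121.989 kg.

final mass ≈ 122 kg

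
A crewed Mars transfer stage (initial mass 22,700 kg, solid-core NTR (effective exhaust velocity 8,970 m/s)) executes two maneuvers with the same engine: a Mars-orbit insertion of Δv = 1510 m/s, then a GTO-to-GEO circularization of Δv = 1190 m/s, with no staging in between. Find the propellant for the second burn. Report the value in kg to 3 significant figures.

propellant for the second burn ≈ 2380 kg

After the first burn: m = 22700 × exp(−1510/8970.0) = 22700 × 0.84507 = 19,183.1 kg.
After the second burn: m = 19,183.1 × exp(−1190/8970.0) = 19,183.1 × 0.87576 = 16,799.8 kg.
Second-burn propellant = 19,183.1 − 16,799.8 = 2,383.3 kg.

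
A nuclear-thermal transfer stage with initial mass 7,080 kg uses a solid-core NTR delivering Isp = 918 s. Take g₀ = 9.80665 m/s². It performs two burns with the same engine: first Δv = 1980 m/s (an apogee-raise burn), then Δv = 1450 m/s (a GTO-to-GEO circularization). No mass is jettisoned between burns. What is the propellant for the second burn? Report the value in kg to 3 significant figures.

propellant for the second burn ≈ 845 kg

v_e = Isp · g₀ = 918 × 9.80665 = 9002.5 m/s.
After the first burn: m = 7080 × exp(−1980/9002.5) = 7080 × 0.80257 = 5,682.2 kg.
After the second burn: m = 5,682.2 × exp(−1450/9002.5) = 5,682.2 × 0.85124 = 4,836.92 kg.
Second-burn propellant = 5,682.2 − 4,836.92 = 845.28 kg.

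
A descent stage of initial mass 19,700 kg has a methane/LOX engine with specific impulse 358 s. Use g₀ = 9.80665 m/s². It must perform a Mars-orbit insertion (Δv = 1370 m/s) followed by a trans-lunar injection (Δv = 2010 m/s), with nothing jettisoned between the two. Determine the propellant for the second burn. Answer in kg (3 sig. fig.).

propellant for the second burn ≈ 5810 kg

v_e = Isp · g₀ = 358 × 9.80665 = 3510.8 m/s.
After the first burn: m = 19700 × exp(−1370/3510.8) = 19700 × 0.67690 = 13,334.9 kg.
After the second burn: m = 13,334.9 × exp(−2010/3510.8) = 13,334.9 × 0.56410 = 7,522.22 kg.
Second-burn propellant = 13,334.9 − 7,522.22 = 5,812.68 kg.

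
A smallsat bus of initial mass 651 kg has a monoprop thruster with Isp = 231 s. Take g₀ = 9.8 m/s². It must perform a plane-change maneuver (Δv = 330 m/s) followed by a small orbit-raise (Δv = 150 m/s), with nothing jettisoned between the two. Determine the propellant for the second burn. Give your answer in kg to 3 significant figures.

v_e = Isp · g₀ = 231 × 9.8 = 2263.8 m/s.
After the first burn: m = 651 × exp(−330/2263.8) = 651 × 0.86435 = 562.692 kg.
After the second burn: m = 562.692 × exp(−150/2263.8) = 562.692 × 0.93589 = 526.618 kg.
Second-burn propellant = 562.692 − 526.618 = 36.074 kg.

propellant for the second burn ≈ 36.1 kg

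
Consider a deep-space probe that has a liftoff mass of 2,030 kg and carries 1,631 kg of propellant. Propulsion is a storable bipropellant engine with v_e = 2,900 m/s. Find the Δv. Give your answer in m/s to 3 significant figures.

Δv ≈ 4720 m/s

m_f = m₀ − m_prop = 2,030 − 1,631 = 399 kg.
Using Δv = v_e ln(m₀/m_f): Δv = v_e · ln(m₀/m_f) = 2900.0 × ln(5.088) = 2900.0 × 1.6268 ≈ 4717.8 m/s.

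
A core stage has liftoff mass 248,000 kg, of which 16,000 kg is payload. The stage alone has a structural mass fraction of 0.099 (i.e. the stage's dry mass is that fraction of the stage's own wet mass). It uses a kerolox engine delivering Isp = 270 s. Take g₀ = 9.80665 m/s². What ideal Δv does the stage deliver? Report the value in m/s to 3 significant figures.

Δv ≈ 4900 m/s

Stage wet mass = m₀ − payload = 248,000 − 16,000 = 232,000 kg.
Stage dry mass = ε × stage wet mass = 0.099 × 232,000 = 22,968 kg.
Burnout mass m_f = stage dry + payload = 22,968 + 16,000 = 38,968 kg.
v_e = Isp · g₀ = 270 × 9.80665 = 2647.8 m/s.
Rocket equation: Δv = v_e · ln(248,000/38,968) = 2647.8 × ln(6.364) = 2647.8 × 1.8507 ≈ 4900 m/s.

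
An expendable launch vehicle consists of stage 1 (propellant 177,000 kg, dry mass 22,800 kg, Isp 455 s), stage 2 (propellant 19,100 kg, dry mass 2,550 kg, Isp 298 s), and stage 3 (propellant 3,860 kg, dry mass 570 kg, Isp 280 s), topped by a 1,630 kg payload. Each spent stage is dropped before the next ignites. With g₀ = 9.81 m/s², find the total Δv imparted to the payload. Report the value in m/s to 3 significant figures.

Ignition mass of stage 1 = 177,000+22,800 + 19,100+2,550 + 3,860+570 + 1,630 = 227,510 kg.
Stage 1: m₀ = 227,510 kg, m_f = 227,510 − 177,000 = 50,510 kg; Δv = 455×9.81×ln(4.504) = 4463.6×1.5050 ≈ 6718 m/s.
Stage 2: m₀ = 27,710 kg, m_f = 27,710 − 19,100 = 8,610 kg; Δv = 298×9.81×ln(3.218) = 2923.4×1.1689 ≈ 3417 m/s.
Stage 3: m₀ = 6,060 kg, m_f = 6,060 − 3,860 = 2,200 kg; Δv = 280×9.81×ln(2.755) = 2746.8×1.0133 ≈ 2783 m/s.
Total Δv = 6718 + 3417 + 2783 = 12918 m/s.

Δv ≈ 12900 m/s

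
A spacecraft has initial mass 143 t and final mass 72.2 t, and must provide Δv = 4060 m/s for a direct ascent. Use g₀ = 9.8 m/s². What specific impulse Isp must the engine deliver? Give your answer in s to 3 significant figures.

ln(m₀/m_f) = ln(143000/72200) = ln(1.981) = 0.6834.
Rocket equation: v_e = Δv / ln(m₀/m_f) = 4060 / 0.6834 = 5940.8 m/s.
Isp = v_e / g₀ = 5940.8 / 9.8 = 606.2 s.

Isp ≈ 606 s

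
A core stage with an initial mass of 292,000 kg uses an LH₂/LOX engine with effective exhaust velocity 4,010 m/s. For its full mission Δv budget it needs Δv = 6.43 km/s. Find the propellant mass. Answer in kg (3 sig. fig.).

m₀/m_f = exp(Δv / v_e) = exp(6430 / 4010.0) = exp(1.6035) = 4.9704.
m_f = 292,000 / 4.9704 = 58,747.8 kg, so propellant = m₀ − m_f = 292,000 − 58,747.8 = 233,252.2 kg.

propellant mass ≈ 233000 kg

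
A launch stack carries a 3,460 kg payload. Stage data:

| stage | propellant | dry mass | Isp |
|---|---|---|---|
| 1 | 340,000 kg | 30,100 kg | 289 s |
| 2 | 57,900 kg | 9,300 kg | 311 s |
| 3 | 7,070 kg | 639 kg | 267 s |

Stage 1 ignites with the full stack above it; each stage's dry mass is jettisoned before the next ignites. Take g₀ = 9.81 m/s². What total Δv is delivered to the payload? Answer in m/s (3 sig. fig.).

Δv ≈ 10700 m/s

Ignition mass of stage 1 = 340,000+30,100 + 57,900+9,300 + 7,070+639 + 3,460 = 448,469 kg.
Stage 1: m₀ = 448,469 kg, m_f = 448,469 − 340,000 = 108,469 kg; Δv = 289×9.81×ln(4.135) = 2835.1×1.4194 ≈ 4024 m/s.
Stage 2: m₀ = 78,369 kg, m_f = 78,369 − 57,900 = 20,469 kg; Δv = 311×9.81×ln(3.829) = 3050.9×1.3425 ≈ 4096 m/s.
Stage 3: m₀ = 11,169 kg, m_f = 11,169 − 7,070 = 4,099 kg; Δv = 267×9.81×ln(2.725) = 2619.3×1.0024 ≈ 2626 m/s.
Total Δv = 4024 + 4096 + 2626 = 10746 m/s.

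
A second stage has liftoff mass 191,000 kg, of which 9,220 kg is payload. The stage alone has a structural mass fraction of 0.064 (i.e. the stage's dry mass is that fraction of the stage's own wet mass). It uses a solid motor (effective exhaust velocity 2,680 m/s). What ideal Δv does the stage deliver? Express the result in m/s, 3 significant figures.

Stage wet mass = m₀ − payload = 191,000 − 9,220 = 181,780 kg.
Stage dry mass = ε × stage wet mass = 0.064 × 181,780 = 11,633.9 kg.
Burnout mass m_f = stage dry + payload = 11,633.9 + 9,220 = 20,853.9 kg.
Rocket equation: Δv = v_e · ln(191,000/20,853.9) = 2680.0 × ln(9.159) = 2680.0 × 2.2147 ≈ 5935 m/s.

Δv ≈ 5940 m/s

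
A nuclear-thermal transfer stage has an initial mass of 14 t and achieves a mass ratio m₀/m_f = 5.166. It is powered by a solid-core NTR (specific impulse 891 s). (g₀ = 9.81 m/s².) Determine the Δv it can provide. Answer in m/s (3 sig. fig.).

Δv ≈ 14400 m/s

v_e = Isp · g₀ = 891 × 9.81 = 8740.7 m/s.
Δv = v_e · ln(5.166) = 8740.7 × 1.6421 ≈ 14353.1 m/s.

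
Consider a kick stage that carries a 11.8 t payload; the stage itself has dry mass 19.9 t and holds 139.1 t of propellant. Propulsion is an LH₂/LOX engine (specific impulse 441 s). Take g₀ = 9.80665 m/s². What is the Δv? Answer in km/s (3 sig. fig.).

v_e = Isp · g₀ = 441 × 9.80665 = 4324.7 m/s.
m₀ = payload + dry + propellant = 11.8 + 19.9 + 139.1 = 170.8 t.
m_f = payload + dry = 11.8 + 19.9 = 31.7 t.
From the ideal rocket equation, Δv = v_e · ln(m₀/m_f) = 4324.7 × ln(5.388) = 4324.7 × 1.6842 ≈ 7283.6 m/s.

Δv ≈ 7.28 km/s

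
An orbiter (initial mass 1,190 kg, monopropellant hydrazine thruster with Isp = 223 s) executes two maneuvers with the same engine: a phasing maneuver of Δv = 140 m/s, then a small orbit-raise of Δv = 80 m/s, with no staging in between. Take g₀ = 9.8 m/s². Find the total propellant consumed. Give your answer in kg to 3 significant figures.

v_e = Isp · g₀ = 223 × 9.8 = 2185.4 m/s.
After the first burn: m = 1190 × exp(−140/2185.4) = 1190 × 0.93795 = 1,116.16 kg.
After the second burn: m = 1,116.16 × exp(−80/2185.4) = 1,116.16 × 0.96406 = 1,076.05 kg.
Total propellant = m₀ − m_final = 1190 − 1,076.05 = 113.95 kg.

total propellant consumed ≈ 114 kg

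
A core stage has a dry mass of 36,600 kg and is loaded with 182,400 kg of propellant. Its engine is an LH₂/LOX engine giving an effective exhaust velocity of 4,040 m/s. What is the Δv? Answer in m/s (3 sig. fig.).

m₀ = m_dry + m_prop = 36,600 + 182,400 = 219,000 kg.
Δv = v_e · ln(m₀/m_f) = 4040.0 × ln(5.984) = 4040.0 × 1.7890 ≈ 7227.7 m/s.

Δv ≈ 7230 m/s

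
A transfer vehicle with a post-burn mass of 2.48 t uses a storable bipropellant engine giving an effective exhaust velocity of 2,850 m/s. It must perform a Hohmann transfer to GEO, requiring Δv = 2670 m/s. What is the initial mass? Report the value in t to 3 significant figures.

initial mass ≈ 6.33 t

Rocket equation: m₀/m_f = exp(Δv / v_e) = exp(2670 / 2850.0) = exp(0.9368) = 2.5519.
m₀ = m_f × 2.5519 = 2.48 × 2.5519 = 6.32871 t.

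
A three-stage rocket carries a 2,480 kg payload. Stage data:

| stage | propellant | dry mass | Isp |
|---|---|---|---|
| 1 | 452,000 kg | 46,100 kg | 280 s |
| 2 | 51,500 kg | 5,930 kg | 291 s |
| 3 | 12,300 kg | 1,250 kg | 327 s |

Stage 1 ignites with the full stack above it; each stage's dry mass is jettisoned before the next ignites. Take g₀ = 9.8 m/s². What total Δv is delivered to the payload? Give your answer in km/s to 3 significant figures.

Δv ≈ 12.4 km/s

Ignition mass of stage 1 = 452,000+46,100 + 51,500+5,930 + 12,300+1,250 + 2,480 = 571,560 kg.
Stage 1: m₀ = 571,560 kg, m_f = 571,560 − 452,000 = 119,560 kg; Δv = 280×9.8×ln(4.781) = 2744.0×1.5646 ≈ 4293 m/s.
Stage 2: m₀ = 73,460 kg, m_f = 73,460 − 51,500 = 21,960 kg; Δv = 291×9.8×ln(3.345) = 2851.8×1.2075 ≈ 3444 m/s.
Stage 3: m₀ = 16,030 kg, m_f = 16,030 − 12,300 = 3,730 kg; Δv = 327×9.8×ln(4.298) = 3204.6×1.4581 ≈ 4672 m/s.
Total Δv = 4293 + 3444 + 4672 = 12409 m/s.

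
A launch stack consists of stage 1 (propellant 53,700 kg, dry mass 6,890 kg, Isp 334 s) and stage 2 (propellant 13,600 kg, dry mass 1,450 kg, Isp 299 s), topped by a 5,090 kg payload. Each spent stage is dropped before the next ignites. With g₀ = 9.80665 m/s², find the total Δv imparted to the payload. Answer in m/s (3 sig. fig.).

Δv ≈ 6880 m/s

Ignition mass of stage 1 = 53,700+6,890 + 13,600+1,450 + 5,090 = 80,730 kg.
Stage 1: m₀ = 80,730 kg, m_f = 80,730 − 53,700 = 27,030 kg; Δv = 334×9.80665×ln(2.987) = 3275.4×1.0942 ≈ 3584 m/s.
Stage 2: m₀ = 20,140 kg, m_f = 20,140 − 13,600 = 6,540 kg; Δv = 299×9.80665×ln(3.08) = 2932.2×1.1248 ≈ 3298 m/s.
Total Δv = 3584 + 3298 = 6882 m/s.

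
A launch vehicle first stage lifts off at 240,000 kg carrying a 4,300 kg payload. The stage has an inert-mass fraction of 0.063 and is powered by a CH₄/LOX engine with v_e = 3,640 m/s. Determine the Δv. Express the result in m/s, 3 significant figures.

Stage wet mass = m₀ − payload = 240,000 − 4,300 = 235,700 kg.
Stage dry mass = ε × stage wet mass = 0.063 × 235,700 = 14,849.1 kg.
Burnout mass m_f = stage dry + payload = 14,849.1 + 4,300 = 19,149.1 kg.
From the ideal rocket equation, Δv = v_e · ln(240,000/19,149.1) = 3640.0 × ln(12.53) = 3640.0 × 2.5284 ≈ 9203 m/s.

Δv ≈ 9200 m/s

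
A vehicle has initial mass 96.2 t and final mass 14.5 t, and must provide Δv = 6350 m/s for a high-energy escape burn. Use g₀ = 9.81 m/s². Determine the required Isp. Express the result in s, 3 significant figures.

Isp ≈ 342 s

ln(m₀/m_f) = ln(96200/14500) = ln(6.634) = 1.8923.
Rocket equation: v_e = Δv / ln(m₀/m_f) = 6350 / 1.8923 = 3355.7 m/s.
Isp = v_e / g₀ = 3355.7 / 9.81 = 342.1 s.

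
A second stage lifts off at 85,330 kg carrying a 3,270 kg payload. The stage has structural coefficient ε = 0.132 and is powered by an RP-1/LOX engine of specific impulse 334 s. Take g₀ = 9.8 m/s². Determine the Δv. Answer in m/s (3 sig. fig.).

Δv ≈ 5890 m/s

Stage wet mass = m₀ − payload = 85,330 − 3,270 = 82,060 kg.
Stage dry mass = ε × stage wet mass = 0.132 × 82,060 = 10,831.9 kg.
Burnout mass m_f = stage dry + payload = 10,831.9 + 3,270 = 14,101.9 kg.
v_e = Isp · g₀ = 334 × 9.8 = 3273.2 m/s.
From the ideal rocket equation, Δv = v_e · ln(85,330/14,101.9) = 3273.2 × ln(6.051) = 3273.2 × 1.8002 ≈ 5892 m/s.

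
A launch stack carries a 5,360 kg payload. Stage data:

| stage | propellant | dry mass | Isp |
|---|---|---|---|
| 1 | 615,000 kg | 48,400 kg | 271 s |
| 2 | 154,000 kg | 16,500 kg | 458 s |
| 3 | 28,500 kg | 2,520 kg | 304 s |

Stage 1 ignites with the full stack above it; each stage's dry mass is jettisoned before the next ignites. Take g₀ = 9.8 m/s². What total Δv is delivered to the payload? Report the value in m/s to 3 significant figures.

Ignition mass of stage 1 = 615,000+48,400 + 154,000+16,500 + 28,500+2,520 + 5,360 = 870,280 kg.
Stage 1: m₀ = 870,280 kg, m_f = 870,280 − 615,000 = 255,280 kg; Δv = 271×9.8×ln(3.409) = 2655.8×1.2265 ≈ 3257 m/s.
Stage 2: m₀ = 206,880 kg, m_f = 206,880 − 154,000 = 52,880 kg; Δv = 458×9.8×ln(3.912) = 4488.4×1.3641 ≈ 6123 m/s.
Stage 3: m₀ = 36,380 kg, m_f = 36,380 − 28,500 = 7,880 kg; Δv = 304×9.8×ln(4.617) = 2979.2×1.5297 ≈ 4557 m/s.
Total Δv = 3257 + 6123 + 4557 = 13937 m/s.

Δv ≈ 13900 m/s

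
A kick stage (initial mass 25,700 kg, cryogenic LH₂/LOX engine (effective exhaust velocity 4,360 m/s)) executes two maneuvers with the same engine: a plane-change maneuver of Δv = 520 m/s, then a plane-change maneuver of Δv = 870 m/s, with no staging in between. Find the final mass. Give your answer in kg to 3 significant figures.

After the first burn: m = 25700 × exp(−520/4360.0) = 25700 × 0.88757 = 22,810.5 kg.
After the second burn: m = 22,810.5 × exp(−870/4360.0) = 22,810.5 × 0.81911 = 18,684.3 kg.

final mass ≈ 18700 kg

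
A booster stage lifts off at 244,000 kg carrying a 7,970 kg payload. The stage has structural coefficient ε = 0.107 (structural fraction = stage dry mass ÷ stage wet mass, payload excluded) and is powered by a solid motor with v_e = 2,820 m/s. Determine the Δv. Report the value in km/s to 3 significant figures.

Stage wet mass = m₀ − payload = 244,000 − 7,970 = 236,030 kg.
Stage dry mass = ε × stage wet mass = 0.107 × 236,030 = 25,255.2 kg.
Burnout mass m_f = stage dry + payload = 25,255.2 + 7,970 = 33,225.2 kg.
From the ideal rocket equation, Δv = v_e · ln(244,000/33,225.2) = 2820.0 × ln(7.344) = 2820.0 × 1.9939 ≈ 5623 m/s.

Δv ≈ 5.62 km/s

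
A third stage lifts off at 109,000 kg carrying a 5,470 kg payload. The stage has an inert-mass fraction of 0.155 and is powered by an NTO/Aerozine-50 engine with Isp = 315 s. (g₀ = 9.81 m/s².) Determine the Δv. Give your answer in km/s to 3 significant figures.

Δv ≈ 5.01 km/s

Stage wet mass = m₀ − payload = 109,000 − 5,470 = 103,530 kg.
Stage dry mass = ε × stage wet mass = 0.155 × 103,530 = 16,047.2 kg.
Burnout mass m_f = stage dry + payload = 16,047.2 + 5,470 = 21,517.2 kg.
v_e = Isp · g₀ = 315 × 9.81 = 3090.2 m/s.
Δv = v_e · ln(109,000/21,517.2) = 3090.2 × ln(5.066) = 3090.2 × 1.6225 ≈ 5014 m/s.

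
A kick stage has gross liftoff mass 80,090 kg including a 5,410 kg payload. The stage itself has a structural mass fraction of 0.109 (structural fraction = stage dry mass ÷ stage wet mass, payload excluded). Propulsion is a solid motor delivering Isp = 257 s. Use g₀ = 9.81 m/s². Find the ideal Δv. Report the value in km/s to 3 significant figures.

Δv ≈ 4.48 km/s

Stage wet mass = m₀ − payload = 80,090 − 5,410 = 74,680 kg.
Stage dry mass = ε × stage wet mass = 0.109 × 74,680 = 8,140.12 kg.
Burnout mass m_f = stage dry + payload = 8,140.12 + 5,410 = 13,550.12 kg.
v_e = Isp · g₀ = 257 × 9.81 = 2521.2 m/s.
By the Tsiolkovsky rocket equation, Δv = v_e · ln(80,090/13,550.12) = 2521.2 × ln(5.911) = 2521.2 × 1.7768 ≈ 4480 m/s.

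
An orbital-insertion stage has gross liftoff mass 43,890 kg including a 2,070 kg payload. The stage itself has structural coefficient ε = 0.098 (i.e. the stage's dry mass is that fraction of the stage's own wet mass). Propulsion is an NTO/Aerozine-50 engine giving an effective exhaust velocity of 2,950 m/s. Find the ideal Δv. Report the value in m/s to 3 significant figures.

Δv ≈ 5790 m/s

Stage wet mass = m₀ − payload = 43,890 − 2,070 = 41,820 kg.
Stage dry mass = ε × stage wet mass = 0.098 × 41,820 = 4,098.36 kg.
Burnout mass m_f = stage dry + payload = 4,098.36 + 2,070 = 6,168.36 kg.
Rocket equation: Δv = v_e · ln(43,890/6,168.36) = 2950.0 × ln(7.115) = 2950.0 × 1.9623 ≈ 5789 m/s.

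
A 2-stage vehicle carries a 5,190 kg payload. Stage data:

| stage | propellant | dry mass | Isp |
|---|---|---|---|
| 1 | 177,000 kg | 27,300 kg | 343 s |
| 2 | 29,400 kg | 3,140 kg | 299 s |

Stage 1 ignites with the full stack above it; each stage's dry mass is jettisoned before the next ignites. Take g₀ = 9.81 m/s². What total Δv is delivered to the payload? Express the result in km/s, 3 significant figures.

Δv ≈ 8.85 km/s

Ignition mass of stage 1 = 177,000+27,300 + 29,400+3,140 + 5,190 = 242,030 kg.
Stage 1: m₀ = 242,030 kg, m_f = 242,030 − 177,000 = 65,030 kg; Δv = 343×9.81×ln(3.722) = 3364.8×1.3142 ≈ 4422 m/s.
Stage 2: m₀ = 37,730 kg, m_f = 37,730 − 29,400 = 8,330 kg; Δv = 299×9.81×ln(4.529) = 2933.2×1.5106 ≈ 4431 m/s.
Total Δv = 4422 + 4431 = 8853 m/s.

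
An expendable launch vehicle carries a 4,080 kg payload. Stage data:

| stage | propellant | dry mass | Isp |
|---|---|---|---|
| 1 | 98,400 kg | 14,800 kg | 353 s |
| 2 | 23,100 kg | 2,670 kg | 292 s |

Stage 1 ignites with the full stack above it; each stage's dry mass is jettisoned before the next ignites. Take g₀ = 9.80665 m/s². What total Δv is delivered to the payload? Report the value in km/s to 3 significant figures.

Ignition mass of stage 1 = 98,400+14,800 + 23,100+2,670 + 4,080 = 143,050 kg.
Stage 1: m₀ = 143,050 kg, m_f = 143,050 − 98,400 = 44,650 kg; Δv = 353×9.80665×ln(3.204) = 3461.7×1.1643 ≈ 4031 m/s.
Stage 2: m₀ = 29,850 kg, m_f = 29,850 − 23,100 = 6,750 kg; Δv = 292×9.80665×ln(4.422) = 2863.5×1.4866 ≈ 4257 m/s.
Total Δv = 4031 + 4257 = 8288 m/s.

Δv ≈ 8.29 km/s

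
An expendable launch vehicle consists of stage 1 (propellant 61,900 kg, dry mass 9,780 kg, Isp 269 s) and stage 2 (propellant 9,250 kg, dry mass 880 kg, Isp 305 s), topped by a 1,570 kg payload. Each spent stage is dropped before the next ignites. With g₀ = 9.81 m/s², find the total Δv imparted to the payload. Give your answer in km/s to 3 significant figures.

Δv ≈ 8.26 km/s

Ignition mass of stage 1 = 61,900+9,780 + 9,250+880 + 1,570 = 83,380 kg.
Stage 1: m₀ = 83,380 kg, m_f = 83,380 − 61,900 = 21,480 kg; Δv = 269×9.81×ln(3.882) = 2638.9×1.3563 ≈ 3579 m/s.
Stage 2: m₀ = 11,700 kg, m_f = 11,700 − 9,250 = 2,450 kg; Δv = 305×9.81×ln(4.776) = 2992.1×1.5635 ≈ 4678 m/s.
Total Δv = 3579 + 4678 = 8257 m/s.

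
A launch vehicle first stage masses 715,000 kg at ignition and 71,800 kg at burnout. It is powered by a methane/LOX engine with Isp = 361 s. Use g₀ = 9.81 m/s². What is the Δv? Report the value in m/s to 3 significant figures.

Δv ≈ 8140 m/s

v_e = Isp · g₀ = 361 × 9.81 = 3541.4 m/s.
Δv = v_e · ln(m₀/m_f) = 3541.4 × ln(9.958) = 3541.4 × 2.2984 ≈ 8139.6 m/s.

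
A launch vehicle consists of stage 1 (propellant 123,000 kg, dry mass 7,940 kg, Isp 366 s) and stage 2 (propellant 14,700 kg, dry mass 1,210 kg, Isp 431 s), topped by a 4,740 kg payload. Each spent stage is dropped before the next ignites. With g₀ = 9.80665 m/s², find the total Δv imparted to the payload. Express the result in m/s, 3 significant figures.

Δv ≈ 11200 m/s

Ignition mass of stage 1 = 123,000+7,940 + 14,700+1,210 + 4,740 = 151,590 kg.
Stage 1: m₀ = 151,590 kg, m_f = 151,590 − 123,000 = 28,590 kg; Δv = 366×9.80665×ln(5.302) = 3589.2×1.6681 ≈ 5987 m/s.
Stage 2: m₀ = 20,650 kg, m_f = 20,650 − 14,700 = 5,950 kg; Δv = 431×9.80665×ln(3.471) = 4226.7×1.2443 ≈ 5259 m/s.
Total Δv = 5987 + 5259 = 11246 m/s.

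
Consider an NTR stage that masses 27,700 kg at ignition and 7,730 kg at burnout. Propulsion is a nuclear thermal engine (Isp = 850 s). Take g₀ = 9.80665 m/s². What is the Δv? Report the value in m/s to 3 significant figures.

v_e = Isp · g₀ = 850 × 9.80665 = 8335.7 m/s.
From the ideal rocket equation, Δv = v_e · ln(m₀/m_f) = 8335.7 × ln(3.583) = 8335.7 × 1.2763 ≈ 10639.0 m/s.

Δv ≈ 10600 m/s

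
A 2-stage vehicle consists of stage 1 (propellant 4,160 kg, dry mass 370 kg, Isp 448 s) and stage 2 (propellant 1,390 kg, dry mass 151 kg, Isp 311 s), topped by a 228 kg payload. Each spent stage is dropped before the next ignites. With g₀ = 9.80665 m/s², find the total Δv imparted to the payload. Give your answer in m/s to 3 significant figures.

Δv ≈ 9440 m/s

Ignition mass of stage 1 = 4,160+370 + 1,390+151 + 228 = 6,299 kg.
Stage 1: m₀ = 6,299 kg, m_f = 6,299 − 4,160 = 2,139 kg; Δv = 448×9.80665×ln(2.945) = 4393.4×1.0801 ≈ 4745 m/s.
Stage 2: m₀ = 1,769 kg, m_f = 1,769 − 1,390 = 379 kg; Δv = 311×9.80665×ln(4.668) = 3049.9×1.5406 ≈ 4699 m/s.
Total Δv = 4745 + 4699 = 9444 m/s.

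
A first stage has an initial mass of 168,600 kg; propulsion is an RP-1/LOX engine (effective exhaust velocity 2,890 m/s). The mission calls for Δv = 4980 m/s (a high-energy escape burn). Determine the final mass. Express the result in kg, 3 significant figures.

final mass ≈ 30100 kg

From the ideal rocket equation, m₀/m_f = exp(Δv / v_e) = exp(4980 / 2890.0) = exp(1.7232) = 5.6023.
m_f = m₀ / 5.6023 = 168,600 / 5.6023 = 30,094.8 kg.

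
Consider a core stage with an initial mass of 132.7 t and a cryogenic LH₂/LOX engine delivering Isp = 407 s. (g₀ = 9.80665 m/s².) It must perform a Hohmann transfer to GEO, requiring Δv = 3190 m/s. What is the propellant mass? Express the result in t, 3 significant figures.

v_e = Isp · g₀ = 407 × 9.80665 = 3991.3 m/s.
m₀/m_f = exp(Δv / v_e) = exp(3190 / 3991.3) = exp(0.7992) = 2.2238.
m_f = 132.7 / 2.2238 = 59.6726 t, so propellant = m₀ − m_f = 132.7 − 59.6726 = 73.0274 t.

propellant mass ≈ 73.0 t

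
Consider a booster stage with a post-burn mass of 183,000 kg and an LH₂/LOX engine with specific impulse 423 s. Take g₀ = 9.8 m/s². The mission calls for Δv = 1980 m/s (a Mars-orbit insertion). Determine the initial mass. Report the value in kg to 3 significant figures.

initial mass ≈ 295000 kg

v_e = Isp · g₀ = 423 × 9.8 = 4145.4 m/s.
From the ideal rocket equation, m₀/m_f = exp(Δv / v_e) = exp(1980 / 4145.4) = exp(0.4776) = 1.6123.
m₀ = m_f × 1.6123 = 183,000 × 1.6123 = 295,051 kg.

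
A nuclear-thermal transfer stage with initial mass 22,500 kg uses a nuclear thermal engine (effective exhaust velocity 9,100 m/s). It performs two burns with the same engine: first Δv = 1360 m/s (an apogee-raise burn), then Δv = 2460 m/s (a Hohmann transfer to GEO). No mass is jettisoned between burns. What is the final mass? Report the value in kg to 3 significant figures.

After the first burn: m = 22500 × exp(−1360/9100.0) = 22500 × 0.86118 = 19,376.6 kg.
After the second burn: m = 19,376.6 × exp(−2460/9100.0) = 19,376.6 × 0.76313 = 14,786.9 kg.

final mass ≈ 14800 kg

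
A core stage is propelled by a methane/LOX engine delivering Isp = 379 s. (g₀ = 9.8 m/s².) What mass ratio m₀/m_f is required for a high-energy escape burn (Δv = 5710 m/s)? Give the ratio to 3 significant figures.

v_e = Isp · g₀ = 379 × 9.8 = 3714.2 m/s.
Using Δv = v_e ln(m₀/m_f): m₀/m_f = exp(Δv / v_e) = exp(5710 / 3714.2) = exp(1.5373) = 4.6522.

mass ratio ≈ 4.65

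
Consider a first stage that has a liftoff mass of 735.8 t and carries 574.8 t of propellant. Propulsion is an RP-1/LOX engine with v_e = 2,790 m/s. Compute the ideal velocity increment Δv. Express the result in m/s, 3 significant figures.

Δv ≈ 4240 m/s

m_f = m₀ − m_prop = 735.8 − 574.8 = 161 t.
Rocket equation: Δv = v_e · ln(m₀/m_f) = 2790.0 × ln(4.57) = 2790.0 × 1.5196 ≈ 4239.6 m/s.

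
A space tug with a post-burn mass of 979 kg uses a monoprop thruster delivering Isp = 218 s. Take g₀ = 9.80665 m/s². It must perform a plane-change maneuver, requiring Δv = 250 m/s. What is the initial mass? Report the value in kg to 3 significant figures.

v_e = Isp · g₀ = 218 × 9.80665 = 2137.8 m/s.
By the Tsiolkovsky rocket equation, m₀/m_f = exp(Δv / v_e) = exp(250 / 2137.8) = exp(0.1169) = 1.1241.
m₀ = m_f × 1.1241 = 979 × 1.1241 = 1,100.49 kg.

initial mass ≈ 1100 kg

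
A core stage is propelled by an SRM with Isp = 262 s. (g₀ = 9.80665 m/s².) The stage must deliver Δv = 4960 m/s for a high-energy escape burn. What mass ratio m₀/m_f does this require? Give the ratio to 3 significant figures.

mass ratio ≈ 6.89

v_e = Isp · g₀ = 262 × 9.80665 = 2569.3 m/s.
m₀/m_f = exp(Δv / v_e) = exp(4960 / 2569.3) = exp(1.9305) = 6.8926.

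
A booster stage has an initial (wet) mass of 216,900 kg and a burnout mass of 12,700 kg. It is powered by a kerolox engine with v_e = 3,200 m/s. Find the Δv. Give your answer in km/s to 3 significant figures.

From the ideal rocket equation, Δv = v_e · ln(m₀/m_f) = 3200.0 × ln(17.08) = 3200.0 × 2.8378 ≈ 9081.1 m/s.

Δv ≈ 9.08 km/s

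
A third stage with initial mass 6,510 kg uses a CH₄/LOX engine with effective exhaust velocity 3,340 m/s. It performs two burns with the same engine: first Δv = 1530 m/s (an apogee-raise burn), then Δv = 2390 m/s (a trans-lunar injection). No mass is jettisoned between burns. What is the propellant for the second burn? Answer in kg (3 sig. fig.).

After the first burn: m = 6510 × exp(−1530/3340.0) = 6510 × 0.63249 = 4,117.51 kg.
After the second burn: m = 4,117.51 × exp(−2390/3340.0) = 4,117.51 × 0.48891 = 2,013.09 kg.
Second-burn propellant = 4,117.51 − 2,013.09 = 2,104.42 kg.

propellant for the second burn ≈ 2100 kg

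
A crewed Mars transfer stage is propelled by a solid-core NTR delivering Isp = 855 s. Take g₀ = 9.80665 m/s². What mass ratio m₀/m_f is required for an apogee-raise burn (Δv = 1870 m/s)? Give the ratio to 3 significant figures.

v_e = Isp · g₀ = 855 × 9.80665 = 8384.7 m/s.
m₀/m_f = exp(Δv / v_e) = exp(1870 / 8384.7) = exp(0.2230) = 1.2499.

mass ratio ≈ 1.25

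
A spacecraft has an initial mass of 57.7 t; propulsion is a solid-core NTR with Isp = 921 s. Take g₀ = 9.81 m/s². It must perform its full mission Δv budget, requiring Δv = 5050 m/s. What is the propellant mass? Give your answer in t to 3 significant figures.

v_e = Isp · g₀ = 921 × 9.81 = 9035.0 m/s.
By the Tsiolkovsky rocket equation, m₀/m_f = exp(Δv / v_e) = exp(5050 / 9035.0) = exp(0.5589) = 1.7488.
m_f = 57.7 / 1.7488 = 32.9941 t, so propellant = m₀ − m_f = 57.7 − 32.9941 = 24.7059 t.

propellant mass ≈ 24.7 t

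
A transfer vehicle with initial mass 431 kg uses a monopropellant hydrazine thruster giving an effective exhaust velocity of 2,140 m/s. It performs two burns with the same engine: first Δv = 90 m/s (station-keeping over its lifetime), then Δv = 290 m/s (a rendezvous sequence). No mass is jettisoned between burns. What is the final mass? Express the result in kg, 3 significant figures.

After the first burn: m = 431 × exp(−90/2140.0) = 431 × 0.95882 = 413.251 kg.
After the second burn: m = 413.251 × exp(−290/2140.0) = 413.251 × 0.87327 = 360.88 kg.

final mass ≈ 361 kg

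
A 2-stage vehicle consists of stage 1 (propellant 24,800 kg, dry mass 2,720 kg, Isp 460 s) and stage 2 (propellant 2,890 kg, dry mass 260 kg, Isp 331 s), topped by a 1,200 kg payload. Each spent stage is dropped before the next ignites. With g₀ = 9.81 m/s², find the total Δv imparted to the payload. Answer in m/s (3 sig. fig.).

Δv ≈ 10300 m/s

Ignition mass of stage 1 = 24,800+2,720 + 2,890+260 + 1,200 = 31,870 kg.
Stage 1: m₀ = 31,870 kg, m_f = 31,870 − 24,800 = 7,070 kg; Δv = 460×9.81×ln(4.508) = 4512.6×1.5058 ≈ 6795 m/s.
Stage 2: m₀ = 4,350 kg, m_f = 4,350 − 2,890 = 1,460 kg; Δv = 331×9.81×ln(2.979) = 3247.1×1.0917 ≈ 3545 m/s.
Total Δv = 6795 + 3545 = 10340 m/s.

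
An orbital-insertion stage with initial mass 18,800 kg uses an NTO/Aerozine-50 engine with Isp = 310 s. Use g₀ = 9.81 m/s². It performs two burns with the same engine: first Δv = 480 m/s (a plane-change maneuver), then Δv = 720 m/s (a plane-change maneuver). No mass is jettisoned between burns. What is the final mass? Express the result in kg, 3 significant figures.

v_e = Isp · g₀ = 310 × 9.81 = 3041.1 m/s.
After the first burn: m = 18800 × exp(−480/3041.1) = 18800 × 0.85399 = 16,055 kg.
After the second burn: m = 16,055 × exp(−720/3041.1) = 16,055 × 0.78918 = 12,670.3 kg.

final mass ≈ 12700 kg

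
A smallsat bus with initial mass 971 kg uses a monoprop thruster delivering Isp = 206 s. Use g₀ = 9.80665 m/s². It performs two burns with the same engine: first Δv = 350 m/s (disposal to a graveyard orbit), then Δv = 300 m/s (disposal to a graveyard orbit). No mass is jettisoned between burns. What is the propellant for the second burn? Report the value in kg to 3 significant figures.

v_e = Isp · g₀ = 206 × 9.80665 = 2020.2 m/s.
After the first burn: m = 971 × exp(−350/2020.2) = 971 × 0.84093 = 816.543 kg.
After the second burn: m = 816.543 × exp(−300/2020.2) = 816.543 × 0.86200 = 703.86 kg.
Second-burn propellant = 816.543 − 703.86 = 112.683 kg.

propellant for the second burn ≈ 113 kg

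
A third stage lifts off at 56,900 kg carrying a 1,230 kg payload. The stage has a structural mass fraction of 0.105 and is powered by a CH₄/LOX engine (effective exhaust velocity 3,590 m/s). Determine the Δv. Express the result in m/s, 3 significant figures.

Δv ≈ 7480 m/s

Stage wet mass = m₀ − payload = 56,900 − 1,230 = 55,670 kg.
Stage dry mass = ε × stage wet mass = 0.105 × 55,670 = 5,845.35 kg.
Burnout mass m_f = stage dry + payload = 5,845.35 + 1,230 = 7,075.35 kg.
From the ideal rocket equation, Δv = v_e · ln(56,900/7,075.35) = 3590.0 × ln(8.042) = 3590.0 × 2.0847 ≈ 7484 m/s.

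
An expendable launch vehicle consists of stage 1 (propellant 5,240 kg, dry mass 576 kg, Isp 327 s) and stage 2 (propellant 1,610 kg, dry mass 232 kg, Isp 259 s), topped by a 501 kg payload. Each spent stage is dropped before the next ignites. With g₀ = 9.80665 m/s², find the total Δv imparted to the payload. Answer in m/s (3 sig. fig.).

Ignition mass of stage 1 = 5,240+576 + 1,610+232 + 501 = 8,159 kg.
Stage 1: m₀ = 8,159 kg, m_f = 8,159 − 5,240 = 2,919 kg; Δv = 327×9.80665×ln(2.795) = 3206.8×1.0279 ≈ 3296 m/s.
Stage 2: m₀ = 2,343 kg, m_f = 2,343 − 1,610 = 733 kg; Δv = 259×9.80665×ln(3.196) = 2539.9×1.1620 ≈ 2951 m/s.
Total Δv = 3296 + 2951 = 6247 m/s.

Δv ≈ 6250 m/s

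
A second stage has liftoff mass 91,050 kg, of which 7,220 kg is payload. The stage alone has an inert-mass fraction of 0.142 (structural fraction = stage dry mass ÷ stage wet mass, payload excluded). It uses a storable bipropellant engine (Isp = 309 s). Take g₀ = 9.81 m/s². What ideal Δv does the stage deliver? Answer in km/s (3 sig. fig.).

Stage wet mass = m₀ − payload = 91,050 − 7,220 = 83,830 kg.
Stage dry mass = ε × stage wet mass = 0.142 × 83,830 = 11,903.9 kg.
Burnout mass m_f = stage dry + payload = 11,903.9 + 7,220 = 19,123.9 kg.
v_e = Isp · g₀ = 309 × 9.81 = 3031.3 m/s.
Δv = v_e · ln(91,050/19,123.9) = 3031.3 × ln(4.761) = 3031.3 × 1.5605 ≈ 4730 m/s.

Δv ≈ 4.73 km/s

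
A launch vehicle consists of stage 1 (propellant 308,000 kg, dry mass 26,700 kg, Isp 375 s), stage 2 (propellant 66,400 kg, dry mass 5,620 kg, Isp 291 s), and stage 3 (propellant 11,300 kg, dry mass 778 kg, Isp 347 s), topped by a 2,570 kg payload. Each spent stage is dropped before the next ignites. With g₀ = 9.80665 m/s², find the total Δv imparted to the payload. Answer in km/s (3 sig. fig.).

Ignition mass of stage 1 = 308,000+26,700 + 66,400+5,620 + 11,300+778 + 2,570 = 421,368 kg.
Stage 1: m₀ = 421,368 kg, m_f = 421,368 − 308,000 = 113,368 kg; Δv = 375×9.80665×ln(3.717) = 3677.5×1.3129 ≈ 4828 m/s.
Stage 2: m₀ = 86,668 kg, m_f = 86,668 − 66,400 = 20,268 kg; Δv = 291×9.80665×ln(4.276) = 2853.7×1.4530 ≈ 4147 m/s.
Stage 3: m₀ = 14,648 kg, m_f = 14,648 − 11,300 = 3,348 kg; Δv = 347×9.80665×ln(4.375) = 3402.9×1.4759 ≈ 5022 m/s.
Total Δv = 4828 + 4147 + 5022 = 13997 m/s.

Δv ≈ 14.0 km/s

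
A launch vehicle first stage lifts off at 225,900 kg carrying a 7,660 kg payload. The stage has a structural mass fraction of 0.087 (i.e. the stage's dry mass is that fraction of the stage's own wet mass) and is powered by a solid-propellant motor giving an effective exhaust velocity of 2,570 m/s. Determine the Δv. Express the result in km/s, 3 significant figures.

Stage wet mass = m₀ − payload = 225,900 − 7,660 = 218,240 kg.
Stage dry mass = ε × stage wet mass = 0.087 × 218,240 = 18,986.9 kg.
Burnout mass m_f = stage dry + payload = 18,986.9 + 7,660 = 26,646.9 kg.
From the ideal rocket equation, Δv = v_e · ln(225,900/26,646.9) = 2570.0 × ln(8.478) = 2570.0 × 2.1374 ≈ 5493 m/s.

Δv ≈ 5.49 km/s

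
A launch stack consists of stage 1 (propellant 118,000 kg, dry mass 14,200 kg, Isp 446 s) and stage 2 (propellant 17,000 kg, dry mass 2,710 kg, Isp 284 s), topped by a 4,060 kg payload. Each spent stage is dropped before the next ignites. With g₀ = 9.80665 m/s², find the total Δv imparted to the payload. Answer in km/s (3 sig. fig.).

Ignition mass of stage 1 = 118,000+14,200 + 17,000+2,710 + 4,060 = 155,970 kg.
Stage 1: m₀ = 155,970 kg, m_f = 155,970 − 118,000 = 37,970 kg; Δv = 446×9.80665×ln(4.108) = 4373.8×1.4129 ≈ 6180 m/s.
Stage 2: m₀ = 23,770 kg, m_f = 23,770 − 17,000 = 6,770 kg; Δv = 284×9.80665×ln(3.511) = 2785.1×1.2559 ≈ 3498 m/s.
Total Δv = 6180 + 3498 = 9678 m/s.

Δv ≈ 9.68 km/s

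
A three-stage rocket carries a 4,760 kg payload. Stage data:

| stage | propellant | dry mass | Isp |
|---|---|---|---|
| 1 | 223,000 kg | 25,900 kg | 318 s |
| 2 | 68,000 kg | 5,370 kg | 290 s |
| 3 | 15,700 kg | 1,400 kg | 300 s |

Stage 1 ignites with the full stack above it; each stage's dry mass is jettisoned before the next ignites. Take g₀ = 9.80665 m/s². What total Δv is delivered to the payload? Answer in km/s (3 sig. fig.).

Δv ≈ 10.5 km/s

Ignition mass of stage 1 = 223,000+25,900 + 68,000+5,370 + 15,700+1,400 + 4,760 = 344,130 kg.
Stage 1: m₀ = 344,130 kg, m_f = 344,130 − 223,000 = 121,130 kg; Δv = 318×9.80665×ln(2.841) = 3118.5×1.0442 ≈ 3256 m/s.
Stage 2: m₀ = 95,230 kg, m_f = 95,230 − 68,000 = 27,230 kg; Δv = 290×9.80665×ln(3.497) = 2843.9×1.2520 ≈ 3561 m/s.
Stage 3: m₀ = 21,860 kg, m_f = 21,860 − 15,700 = 6,160 kg; Δv = 300×9.80665×ln(3.549) = 2942.0×1.2666 ≈ 3726 m/s.
Total Δv = 3256 + 3561 + 3726 = 10543 m/s.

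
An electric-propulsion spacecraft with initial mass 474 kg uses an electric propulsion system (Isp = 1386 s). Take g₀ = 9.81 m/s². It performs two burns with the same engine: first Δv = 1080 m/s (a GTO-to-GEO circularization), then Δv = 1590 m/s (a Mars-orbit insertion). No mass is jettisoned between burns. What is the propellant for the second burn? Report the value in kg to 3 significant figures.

v_e = Isp · g₀ = 1386 × 9.81 = 13596.7 m/s.
After the first burn: m = 474 × exp(−1080/13596.7) = 474 × 0.92364 = 437.805 kg.
After the second burn: m = 437.805 × exp(−1590/13596.7) = 437.805 × 0.88964 = 389.489 kg.
Second-burn propellant = 437.805 − 389.489 = 48.316 kg.

propellant for the second burn ≈ 48.3 kg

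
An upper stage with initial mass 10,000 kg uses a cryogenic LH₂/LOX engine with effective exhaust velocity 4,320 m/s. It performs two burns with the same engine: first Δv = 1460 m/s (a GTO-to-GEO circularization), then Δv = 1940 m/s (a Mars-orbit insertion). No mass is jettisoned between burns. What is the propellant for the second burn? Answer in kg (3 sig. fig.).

propellant for the second burn ≈ 2580 kg

After the first burn: m = 10000 × exp(−1460/4320.0) = 10000 × 0.71322 = 7,132.2 kg.
After the second burn: m = 7,132.2 × exp(−1940/4320.0) = 7,132.2 × 0.63822 = 4,551.91 kg.
Second-burn propellant = 7,132.2 − 4,551.91 = 2,580.29 kg.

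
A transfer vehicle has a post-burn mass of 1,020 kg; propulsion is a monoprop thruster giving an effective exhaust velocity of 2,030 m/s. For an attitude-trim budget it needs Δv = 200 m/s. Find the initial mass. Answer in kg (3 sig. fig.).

Using Δv = v_e ln(m₀/m_f): m₀/m_f = exp(Δv / v_e) = exp(200 / 2030.0) = exp(0.0985) = 1.1035.
m₀ = m_f × 1.1035 = 1,020 × 1.1035 = 1,125.57 kg.

initial mass ≈ 1130 kg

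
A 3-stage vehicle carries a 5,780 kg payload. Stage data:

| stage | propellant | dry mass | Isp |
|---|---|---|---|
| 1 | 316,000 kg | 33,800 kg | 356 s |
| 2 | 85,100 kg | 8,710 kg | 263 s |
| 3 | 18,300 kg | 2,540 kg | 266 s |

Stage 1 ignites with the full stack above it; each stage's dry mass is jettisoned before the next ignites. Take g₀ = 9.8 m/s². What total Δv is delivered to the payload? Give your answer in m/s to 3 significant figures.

Δv ≈ 10100 m/s

Ignition mass of stage 1 = 316,000+33,800 + 85,100+8,710 + 18,300+2,540 + 5,780 = 470,230 kg.
Stage 1: m₀ = 470,230 kg, m_f = 470,230 − 316,000 = 154,230 kg; Δv = 356×9.8×ln(3.049) = 3488.8×1.1148 ≈ 3889 m/s.
Stage 2: m₀ = 120,430 kg, m_f = 120,430 − 85,100 = 35,330 kg; Δv = 263×9.8×ln(3.409) = 2577.4×1.2263 ≈ 3161 m/s.
Stage 3: m₀ = 26,620 kg, m_f = 26,620 − 18,300 = 8,320 kg; Δv = 266×9.8×ln(3.2) = 2606.8×1.1630 ≈ 3032 m/s.
Total Δv = 3889 + 3161 + 3032 = 10082 m/s.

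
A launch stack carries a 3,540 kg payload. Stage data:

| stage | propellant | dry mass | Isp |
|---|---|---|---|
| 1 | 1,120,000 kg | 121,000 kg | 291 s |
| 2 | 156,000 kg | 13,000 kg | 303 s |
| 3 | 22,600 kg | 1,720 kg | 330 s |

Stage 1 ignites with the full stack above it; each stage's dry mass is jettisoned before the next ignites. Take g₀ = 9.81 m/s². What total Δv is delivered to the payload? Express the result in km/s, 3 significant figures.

Ignition mass of stage 1 = 1,120,000+121,000 + 156,000+13,000 + 22,600+1,720 + 3,540 = 1,437,860 kg.
Stage 1: m₀ = 1,437,860 kg, m_f = 1,437,860 − 1,120,000 = 317,860 kg; Δv = 291×9.81×ln(4.524) = 2854.7×1.5093 ≈ 4309 m/s.
Stage 2: m₀ = 196,860 kg, m_f = 196,860 − 156,000 = 40,860 kg; Δv = 303×9.81×ln(4.818) = 2972.4×1.5723 ≈ 4674 m/s.
Stage 3: m₀ = 27,860 kg, m_f = 27,860 − 22,600 = 5,260 kg; Δv = 330×9.81×ln(5.297) = 3237.3×1.6671 ≈ 5397 m/s.
Total Δv = 4309 + 4674 + 5397 = 14380 m/s.

Δv ≈ 14.4 km/s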